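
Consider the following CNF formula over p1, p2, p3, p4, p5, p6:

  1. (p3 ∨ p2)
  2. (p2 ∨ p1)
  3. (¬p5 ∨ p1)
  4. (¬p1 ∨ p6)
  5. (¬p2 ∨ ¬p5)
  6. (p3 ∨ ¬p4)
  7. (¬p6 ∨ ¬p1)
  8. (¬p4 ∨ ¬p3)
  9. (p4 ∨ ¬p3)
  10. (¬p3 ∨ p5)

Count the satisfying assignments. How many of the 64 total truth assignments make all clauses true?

2

Satisfying assignments:
  p1=F p2=T p3=F p4=F p5=F p6=F
  p1=F p2=T p3=F p4=F p5=F p6=T
That's 2 in total.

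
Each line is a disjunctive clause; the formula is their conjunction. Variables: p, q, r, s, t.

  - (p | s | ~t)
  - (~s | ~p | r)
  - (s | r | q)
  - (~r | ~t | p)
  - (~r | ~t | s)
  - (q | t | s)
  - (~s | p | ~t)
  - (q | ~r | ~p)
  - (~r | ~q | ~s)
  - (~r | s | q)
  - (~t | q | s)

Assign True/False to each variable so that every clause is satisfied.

p = F  q = F  r = F  s = T  t = F

Set p = False and propagate.
Set q = False and propagate.
The remaining clauses are satisfied by r = False, s = True, t = False.
Every clause has at least one true literal under this assignment.
Check each clause:
  1. (s | p | ~t) — ~t is true.
  2. (~s | r | ~p) — ~p is true.
  3. (s | q | r) — s is true.
  4. (~t | p | ~r) — ~t is true.
  5. (~t | s | ~r) — ~t is true.
  6. (t | s | q) — s is true.
  7. (~t | ~s | p) — ~t is true.
  8. (~r | q | ~p) — ~r is true.
  9. (~s | ~q | ~r) — ~r is true.
  10. (~r | q | s) — s is true.
  11. (q | ~t | s) — ~t is true.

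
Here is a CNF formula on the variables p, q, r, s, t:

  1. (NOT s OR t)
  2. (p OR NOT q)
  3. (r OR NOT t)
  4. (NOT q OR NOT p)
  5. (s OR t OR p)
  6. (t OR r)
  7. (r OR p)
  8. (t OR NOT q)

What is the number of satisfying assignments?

The models are:
  p=F q=F r=T s=F t=T
  p=F q=F r=T s=T t=T
  p=T q=F r=T s=F t=F
  p=T q=F r=T s=F t=T
  p=T q=F r=T s=T t=T
Count: 5.

5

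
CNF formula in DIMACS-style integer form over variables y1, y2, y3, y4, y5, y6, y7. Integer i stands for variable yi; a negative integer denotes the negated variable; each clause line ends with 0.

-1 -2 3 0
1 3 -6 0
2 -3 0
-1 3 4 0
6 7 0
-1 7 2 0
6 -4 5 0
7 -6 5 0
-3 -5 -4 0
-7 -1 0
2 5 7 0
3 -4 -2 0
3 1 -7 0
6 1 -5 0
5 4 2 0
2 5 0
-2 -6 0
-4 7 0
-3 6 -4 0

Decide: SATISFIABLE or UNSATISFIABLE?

Try y1 = False.
The remaining clauses are satisfied by y2 = True, y3 = True, y4 = False, y5 = False, y6 = False, y7 = True.
Every clause has at least one true literal under this assignment.
So y1 = F  y2 = T  y3 = T  y4 = F  y5 = F  y6 = F  y7 = T is a satisfying assignment.

SATISFIABLE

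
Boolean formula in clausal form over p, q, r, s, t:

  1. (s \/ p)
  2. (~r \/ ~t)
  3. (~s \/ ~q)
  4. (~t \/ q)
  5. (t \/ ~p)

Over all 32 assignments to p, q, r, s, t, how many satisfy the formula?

Satisfying assignments:
  p=F q=F r=F s=T t=F
  p=F q=F r=T s=T t=F
  p=T q=T r=F s=F t=T
Count: 3.

3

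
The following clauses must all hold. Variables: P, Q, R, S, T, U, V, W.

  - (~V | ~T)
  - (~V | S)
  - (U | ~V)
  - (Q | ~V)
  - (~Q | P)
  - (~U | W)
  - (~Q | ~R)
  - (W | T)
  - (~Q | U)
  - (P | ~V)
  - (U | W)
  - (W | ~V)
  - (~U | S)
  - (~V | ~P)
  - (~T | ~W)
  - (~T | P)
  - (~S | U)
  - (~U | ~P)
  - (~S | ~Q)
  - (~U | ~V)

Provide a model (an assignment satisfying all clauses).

Pure literal: R appears only negated; assign R = False.
Pure literal: V appears only negated; assign V = False.
Try P = False.
  then Q is forced to False.
  then T is forced to False.
  then W is forced to True.
Branch on S: take S = True.
  then U is forced to True.
Every clause has at least one true literal under this assignment.

P=False, Q=False, R=False, S=True, T=False, U=True, V=False, W=True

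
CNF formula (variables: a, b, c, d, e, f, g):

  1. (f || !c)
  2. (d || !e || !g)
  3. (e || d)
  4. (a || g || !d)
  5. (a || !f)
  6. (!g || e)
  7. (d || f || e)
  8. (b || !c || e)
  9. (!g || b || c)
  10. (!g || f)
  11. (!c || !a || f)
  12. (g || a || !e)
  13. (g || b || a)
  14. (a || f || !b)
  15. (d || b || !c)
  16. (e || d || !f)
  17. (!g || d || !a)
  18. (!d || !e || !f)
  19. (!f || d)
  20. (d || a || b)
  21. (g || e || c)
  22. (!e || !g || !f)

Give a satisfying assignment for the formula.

Branch on a: take a = True.
For the remaining variables, b = True, c = False, d = False, e = True, f = False, g = False works.
Every clause has at least one true literal under this assignment.

a = True, b = True, c = False, d = False, e = True, f = False, g = False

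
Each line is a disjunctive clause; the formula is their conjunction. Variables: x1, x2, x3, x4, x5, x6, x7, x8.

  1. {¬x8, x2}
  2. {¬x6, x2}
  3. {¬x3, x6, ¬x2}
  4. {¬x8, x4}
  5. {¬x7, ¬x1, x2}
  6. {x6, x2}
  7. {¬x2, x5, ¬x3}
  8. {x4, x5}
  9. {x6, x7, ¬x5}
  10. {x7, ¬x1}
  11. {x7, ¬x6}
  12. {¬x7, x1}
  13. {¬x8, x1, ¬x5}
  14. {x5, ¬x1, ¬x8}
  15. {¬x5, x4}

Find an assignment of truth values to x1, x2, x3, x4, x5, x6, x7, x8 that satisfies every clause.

x1=1, x2=1, x3=1, x4=1, x5=1, x6=1, x7=1, x8=1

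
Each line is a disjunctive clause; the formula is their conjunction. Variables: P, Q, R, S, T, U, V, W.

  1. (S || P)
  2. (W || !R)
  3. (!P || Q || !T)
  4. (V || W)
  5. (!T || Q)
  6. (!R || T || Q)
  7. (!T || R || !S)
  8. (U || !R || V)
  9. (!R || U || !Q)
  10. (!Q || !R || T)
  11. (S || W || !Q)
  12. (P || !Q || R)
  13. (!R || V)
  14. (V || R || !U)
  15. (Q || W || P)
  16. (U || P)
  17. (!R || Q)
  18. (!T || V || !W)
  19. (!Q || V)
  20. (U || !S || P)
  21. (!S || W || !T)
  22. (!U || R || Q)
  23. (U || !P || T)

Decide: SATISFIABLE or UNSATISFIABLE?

SATISFIABLE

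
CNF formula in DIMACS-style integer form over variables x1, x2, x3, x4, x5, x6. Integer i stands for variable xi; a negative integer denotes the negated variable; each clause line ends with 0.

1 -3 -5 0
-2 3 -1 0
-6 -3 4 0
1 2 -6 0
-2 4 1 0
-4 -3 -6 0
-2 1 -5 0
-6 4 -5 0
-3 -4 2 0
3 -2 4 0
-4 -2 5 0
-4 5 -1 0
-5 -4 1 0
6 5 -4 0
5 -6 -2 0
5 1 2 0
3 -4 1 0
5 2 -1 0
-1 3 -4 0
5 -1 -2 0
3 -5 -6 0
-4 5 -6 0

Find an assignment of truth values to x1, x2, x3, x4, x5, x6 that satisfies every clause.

x1 = True, x2 = True, x3 = True, x4 = True, x5 = True, x6 = False

Check each clause:
  1. (x1 \/ ~x3 \/ ~x5) — x1 is true.
  2. (~x2 \/ ~x1 \/ x3) — x3 is true.
  3. (~x6 \/ ~x3 \/ x4) — ~x6 is true.
  4. (x1 \/ ~x6 \/ x2) — x1 is true.
  5. (x4 \/ ~x2 \/ x1) — x1 is true.
  6. (~x6 \/ ~x3 \/ ~x4) — ~x6 is true.
  7. (x1 \/ ~x5 \/ ~x2) — x1 is true.
  8. (~x5 \/ x4 \/ ~x6) — ~x6 is true.
  9. (~x4 \/ ~x3 \/ x2) — x2 is true.
  10. (x3 \/ ~x2 \/ x4) — x3 is true.
  11. (~x4 \/ ~x2 \/ x5) — x5 is true.
  12. (x5 \/ ~x4 \/ ~x1) — x5 is true.
  13. (x1 \/ ~x4 \/ ~x5) — x1 is true.
  14. (~x4 \/ x6 \/ x5) — x5 is true.
  15. (~x6 \/ x5 \/ ~x2) — ~x6 is true.
  16. (x1 \/ x2 \/ x5) — x1 is true.
  17. (x3 \/ x1 \/ ~x4) — x1 is true.
  18. (x2 \/ x5 \/ ~x1) — x2 is true.
  19. (~x4 \/ x3 \/ ~x1) — x3 is true.
  20. (~x1 \/ x5 \/ ~x2) — x5 is true.
  21. (x3 \/ ~x6 \/ ~x5) — ~x6 is true.
  22. (~x4 \/ ~x6 \/ x5) — ~x6 is true.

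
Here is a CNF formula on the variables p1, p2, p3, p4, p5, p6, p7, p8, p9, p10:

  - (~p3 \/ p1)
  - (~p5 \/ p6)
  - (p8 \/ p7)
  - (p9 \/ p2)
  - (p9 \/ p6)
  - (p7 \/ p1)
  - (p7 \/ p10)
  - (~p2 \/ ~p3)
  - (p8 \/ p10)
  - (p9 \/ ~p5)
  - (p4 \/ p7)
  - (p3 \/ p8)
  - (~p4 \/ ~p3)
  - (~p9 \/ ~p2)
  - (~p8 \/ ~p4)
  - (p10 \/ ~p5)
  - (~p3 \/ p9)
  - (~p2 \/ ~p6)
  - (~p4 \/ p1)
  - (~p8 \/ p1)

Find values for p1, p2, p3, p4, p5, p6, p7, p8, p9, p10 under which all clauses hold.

p1=True, p2=False, p3=False, p4=False, p5=False, p6=True, p7=True, p8=True, p9=True, p10=True

p1 occurs only positively in the remaining clauses — set p1 = True.
p5 occurs only negated in the remaining clauses — set p5 = False.
Set p2 = False and propagate.
  then p9 is forced to True.
Branch on p3: take p3 = False.
  then p8 is forced to True.
  then p4 is forced to False.
  then p7 is forced to True.
p6, p10 are now unconstrained; take p6 = True, p10 = True.
Every clause has at least one true literal under this assignment.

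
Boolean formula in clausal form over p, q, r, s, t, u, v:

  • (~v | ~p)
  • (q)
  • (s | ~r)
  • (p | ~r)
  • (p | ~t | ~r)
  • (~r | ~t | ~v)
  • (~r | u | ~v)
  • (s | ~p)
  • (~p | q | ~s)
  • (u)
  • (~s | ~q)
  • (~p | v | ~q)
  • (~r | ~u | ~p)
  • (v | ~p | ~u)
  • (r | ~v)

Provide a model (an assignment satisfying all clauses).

(q) is a unit clause, so q = True.
The clause (u) is unit: u must be True.
Unit propagation: (~s) forces s = False.
The clause (~r) is unit: r must be False.
(~p) is a unit clause, so p = False.
The clause (~v) is unit: v must be False.
t is now unconstrained; take t = True.

p=F, q=T, r=F, s=F, t=T, u=T, v=F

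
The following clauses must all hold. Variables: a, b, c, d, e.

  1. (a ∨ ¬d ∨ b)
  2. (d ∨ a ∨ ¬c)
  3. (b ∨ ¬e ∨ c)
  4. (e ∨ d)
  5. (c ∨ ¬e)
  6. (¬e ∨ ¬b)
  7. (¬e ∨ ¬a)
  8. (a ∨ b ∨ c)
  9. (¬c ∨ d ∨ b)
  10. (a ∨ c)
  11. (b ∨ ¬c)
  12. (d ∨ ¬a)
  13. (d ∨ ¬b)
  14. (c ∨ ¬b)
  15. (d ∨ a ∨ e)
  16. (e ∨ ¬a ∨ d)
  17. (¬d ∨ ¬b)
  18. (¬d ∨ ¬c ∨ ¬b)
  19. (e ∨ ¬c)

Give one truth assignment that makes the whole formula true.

a=T, b=F, c=F, d=T, e=F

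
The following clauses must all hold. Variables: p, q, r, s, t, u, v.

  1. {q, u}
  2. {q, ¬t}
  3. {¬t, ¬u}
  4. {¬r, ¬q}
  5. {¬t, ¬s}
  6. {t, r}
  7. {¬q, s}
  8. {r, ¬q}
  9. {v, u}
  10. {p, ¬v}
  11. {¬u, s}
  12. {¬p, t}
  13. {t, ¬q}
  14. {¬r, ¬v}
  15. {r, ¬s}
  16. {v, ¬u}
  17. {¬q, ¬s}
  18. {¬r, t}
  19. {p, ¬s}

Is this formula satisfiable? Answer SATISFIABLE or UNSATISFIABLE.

q = True:
  propagation gives r=False; an empty clause results — contradiction.
q = False:
  propagation gives u=True, t=False, r=True; an empty clause results — contradiction.
Every branch closes, so no satisfying assignment exists.

UNSATISFIABLE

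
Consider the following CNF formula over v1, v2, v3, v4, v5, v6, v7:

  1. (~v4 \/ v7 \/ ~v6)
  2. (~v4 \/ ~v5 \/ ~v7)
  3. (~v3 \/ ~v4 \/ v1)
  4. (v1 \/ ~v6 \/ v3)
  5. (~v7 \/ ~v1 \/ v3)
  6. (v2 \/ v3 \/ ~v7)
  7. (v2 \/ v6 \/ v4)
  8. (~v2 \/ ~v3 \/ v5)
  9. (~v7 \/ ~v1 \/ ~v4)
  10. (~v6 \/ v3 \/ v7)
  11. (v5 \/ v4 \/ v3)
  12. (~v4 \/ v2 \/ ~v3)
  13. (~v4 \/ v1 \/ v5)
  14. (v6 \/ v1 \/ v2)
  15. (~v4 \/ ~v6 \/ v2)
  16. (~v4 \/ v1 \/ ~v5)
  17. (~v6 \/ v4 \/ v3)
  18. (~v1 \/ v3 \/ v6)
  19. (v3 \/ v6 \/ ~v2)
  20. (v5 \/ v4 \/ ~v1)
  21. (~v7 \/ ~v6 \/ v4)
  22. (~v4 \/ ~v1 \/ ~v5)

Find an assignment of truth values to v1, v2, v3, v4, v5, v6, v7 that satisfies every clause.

Branch on v1: take v1 = False.
Set v2 = False and propagate.
  then v6 is forced to True.
  then v3 is forced to True.
  then v4 is forced to False.
  then v7 is forced to False.
v5 is now unconstrained; take v5 = False.
Every clause has at least one true literal under this assignment.

v1=F  v2=F  v3=T  v4=F  v5=F  v6=T  v7=F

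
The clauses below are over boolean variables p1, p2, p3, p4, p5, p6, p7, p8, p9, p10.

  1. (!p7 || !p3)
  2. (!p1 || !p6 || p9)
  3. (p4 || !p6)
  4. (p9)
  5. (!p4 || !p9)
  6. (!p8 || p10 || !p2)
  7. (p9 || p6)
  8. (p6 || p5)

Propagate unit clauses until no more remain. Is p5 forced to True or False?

True

Unit clause (p9) sets p9 = True.
(!p4 || !p9) with p9 = True leaves only !p4, so p4 = False.
In (!p6 || p4), p4 is now false; !p6 must hold, so p6 = False.
From (p5 || p6) and p6 = False: p5 = True.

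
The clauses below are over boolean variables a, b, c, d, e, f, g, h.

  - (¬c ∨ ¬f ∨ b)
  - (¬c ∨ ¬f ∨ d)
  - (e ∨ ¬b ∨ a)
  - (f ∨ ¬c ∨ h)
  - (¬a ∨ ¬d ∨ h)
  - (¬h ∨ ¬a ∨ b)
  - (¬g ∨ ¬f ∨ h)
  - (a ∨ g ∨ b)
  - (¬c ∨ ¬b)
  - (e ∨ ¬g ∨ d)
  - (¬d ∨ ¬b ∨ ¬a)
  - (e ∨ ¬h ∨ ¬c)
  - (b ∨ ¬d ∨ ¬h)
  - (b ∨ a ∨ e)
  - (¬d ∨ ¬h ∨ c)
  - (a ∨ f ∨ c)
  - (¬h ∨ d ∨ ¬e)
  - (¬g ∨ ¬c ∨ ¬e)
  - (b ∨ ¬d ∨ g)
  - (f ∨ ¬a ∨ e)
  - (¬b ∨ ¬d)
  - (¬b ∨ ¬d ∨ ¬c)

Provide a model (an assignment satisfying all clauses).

a=T  b=F  c=F  d=F  e=T  f=F  g=F  h=F

Check each clause:
  1. (b ∨ ¬f ∨ ¬c) — ¬f is true.
  2. (¬f ∨ d ∨ ¬c) — ¬f is true.
  3. (¬b ∨ a ∨ e) — a is true.
  4. (¬c ∨ f ∨ h) — ¬c is true.
  5. (¬a ∨ h ∨ ¬d) — ¬d is true.
  6. (¬a ∨ ¬h ∨ b) — ¬h is true.
  7. (h ∨ ¬f ∨ ¬g) — ¬g is true.
  8. (g ∨ b ∨ a) — a is true.
  9. (¬c ∨ ¬b) — ¬c is true.
  10. (e ∨ ¬g ∨ d) — ¬g is true.
  11. (¬a ∨ ¬d ∨ ¬b) — ¬d is true.
  12. (e ∨ ¬h ∨ ¬c) — ¬h is true.
  13. (¬h ∨ ¬d ∨ b) — ¬h is true.
  14. (e ∨ a ∨ b) — a is true.
  15. (¬h ∨ ¬d ∨ c) — ¬h is true.
  16. (f ∨ a ∨ c) — a is true.
  17. (¬h ∨ d ∨ ¬e) — ¬h is true.
  18. (¬c ∨ ¬g ∨ ¬e) — ¬g is true.
  19. (¬d ∨ g ∨ b) — ¬d is true.
  20. (f ∨ ¬a ∨ e) — e is true.
  21. (¬d ∨ ¬b) — ¬d is true.
  22. (¬d ∨ ¬b ∨ ¬c) — ¬d is true.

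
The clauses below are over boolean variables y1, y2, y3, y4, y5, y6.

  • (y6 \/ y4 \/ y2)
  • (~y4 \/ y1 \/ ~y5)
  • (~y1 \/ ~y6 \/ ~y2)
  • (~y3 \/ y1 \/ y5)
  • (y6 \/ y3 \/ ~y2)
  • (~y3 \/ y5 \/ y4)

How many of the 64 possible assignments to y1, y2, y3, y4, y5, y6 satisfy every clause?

24

Case analysis on y1 and y2:
  y1=T, y2=T: remaining (y3,y4,y5,y6) ∈ {(T,F,T,F); (T,T,F,F); (T,T,T,F)} — 3.
  y1=T, y2=F: 11 of the 16 assignments to (y3,y4,y5,y6) work.
  y1=F, y2=T: 5 of the 16 assignments to (y3,y4,y5,y6) work.
  y1=F, y2=F: 5 of the 16 assignments to (y3,y4,y5,y6) work.
Total: 3 + 11 + 5 + 5 = 24.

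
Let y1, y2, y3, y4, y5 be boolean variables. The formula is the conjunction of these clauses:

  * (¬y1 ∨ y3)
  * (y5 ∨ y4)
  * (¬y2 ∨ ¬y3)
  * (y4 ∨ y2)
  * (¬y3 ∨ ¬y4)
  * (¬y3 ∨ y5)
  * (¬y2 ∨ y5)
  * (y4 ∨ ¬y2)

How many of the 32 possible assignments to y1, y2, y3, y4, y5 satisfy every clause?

The models are:
  y1=0 y2=0 y3=0 y4=1 y5=0
  y1=0 y2=0 y3=0 y4=1 y5=1
  y1=0 y2=1 y3=0 y4=1 y5=1
That's 3 in total.

3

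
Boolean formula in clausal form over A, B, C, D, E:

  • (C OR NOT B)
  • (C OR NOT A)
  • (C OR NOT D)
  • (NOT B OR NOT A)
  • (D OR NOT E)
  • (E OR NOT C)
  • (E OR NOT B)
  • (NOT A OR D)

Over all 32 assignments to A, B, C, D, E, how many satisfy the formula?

4

The models are:
  A=0 B=0 C=0 D=0 E=0
  A=0 B=0 C=1 D=1 E=1
  A=0 B=1 C=1 D=1 E=1
  A=1 B=0 C=1 D=1 E=1
Count: 4.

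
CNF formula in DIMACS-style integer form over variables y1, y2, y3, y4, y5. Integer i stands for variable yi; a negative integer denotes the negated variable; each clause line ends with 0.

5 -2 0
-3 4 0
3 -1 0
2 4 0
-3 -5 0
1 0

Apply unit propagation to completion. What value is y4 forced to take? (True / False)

(y1) stands alone — y1 = True.
In (y3 || !y1), !y1 is now false; y3 must hold, so y3 = True.
From (!y3 || y4) and y3 = True: y4 = True.

True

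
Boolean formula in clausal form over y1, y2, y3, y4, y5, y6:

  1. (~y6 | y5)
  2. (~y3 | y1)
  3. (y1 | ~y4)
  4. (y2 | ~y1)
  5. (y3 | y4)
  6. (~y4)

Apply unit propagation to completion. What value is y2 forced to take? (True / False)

Unit clause (~y4) sets y4 = False.
(y4 | y3): since y4 = False, the clause reduces to (y3). y3 = True.
(~y3 | y1) with y3 = True leaves only y1, so y1 = True.
In (~y1 | y2), ~y1 is now false; y2 must hold, so y2 = True.

True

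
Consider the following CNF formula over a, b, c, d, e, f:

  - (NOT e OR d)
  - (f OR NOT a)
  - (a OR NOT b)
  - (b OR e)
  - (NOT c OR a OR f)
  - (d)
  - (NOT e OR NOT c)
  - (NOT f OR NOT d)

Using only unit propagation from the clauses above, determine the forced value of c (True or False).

Unit clause (d) sets d = True.
(NOT f OR NOT d) with d = True leaves only NOT f, so f = False.
In (f OR NOT a), f is now false; NOT a must hold, so a = False.
In (a OR NOT b), a is now false; NOT b must hold, so b = False.
(b OR e) with b = False leaves only e, so e = True.
In (f OR a OR NOT c), a, f are now false; NOT c must hold, so c = False.

False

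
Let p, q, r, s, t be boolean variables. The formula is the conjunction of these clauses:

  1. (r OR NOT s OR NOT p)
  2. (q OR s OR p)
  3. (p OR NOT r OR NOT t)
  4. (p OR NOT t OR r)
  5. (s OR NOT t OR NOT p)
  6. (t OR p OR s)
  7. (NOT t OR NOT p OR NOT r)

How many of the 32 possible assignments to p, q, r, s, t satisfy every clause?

10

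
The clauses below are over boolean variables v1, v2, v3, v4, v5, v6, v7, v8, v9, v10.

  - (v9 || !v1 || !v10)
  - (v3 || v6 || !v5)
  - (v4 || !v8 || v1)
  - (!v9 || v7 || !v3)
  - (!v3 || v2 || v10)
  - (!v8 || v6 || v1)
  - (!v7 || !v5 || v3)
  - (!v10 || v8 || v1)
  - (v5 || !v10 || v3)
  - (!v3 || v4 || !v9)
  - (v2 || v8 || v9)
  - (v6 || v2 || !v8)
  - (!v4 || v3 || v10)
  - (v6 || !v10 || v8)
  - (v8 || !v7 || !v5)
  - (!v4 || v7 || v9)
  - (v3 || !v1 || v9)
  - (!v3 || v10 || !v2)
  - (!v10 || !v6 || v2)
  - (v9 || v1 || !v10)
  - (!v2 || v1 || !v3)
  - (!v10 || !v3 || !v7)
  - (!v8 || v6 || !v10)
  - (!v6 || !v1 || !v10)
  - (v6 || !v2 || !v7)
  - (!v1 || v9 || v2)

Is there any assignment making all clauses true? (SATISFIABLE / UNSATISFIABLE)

Try v1 = True.
Branch on v2: take v2 = False.
  then v9 is forced to True.
The remaining clauses are satisfied by v3 = False, v4 = False, v5 = True, v6 = True, v7 = False, v8 = True, v10 = False.
Every clause has at least one true literal under this assignment.
So v1=T  v2=F  v3=F  v4=F  v5=T  v6=T  v7=F  v8=T  v9=T  v10=F is a satisfying assignment.

SATISFIABLE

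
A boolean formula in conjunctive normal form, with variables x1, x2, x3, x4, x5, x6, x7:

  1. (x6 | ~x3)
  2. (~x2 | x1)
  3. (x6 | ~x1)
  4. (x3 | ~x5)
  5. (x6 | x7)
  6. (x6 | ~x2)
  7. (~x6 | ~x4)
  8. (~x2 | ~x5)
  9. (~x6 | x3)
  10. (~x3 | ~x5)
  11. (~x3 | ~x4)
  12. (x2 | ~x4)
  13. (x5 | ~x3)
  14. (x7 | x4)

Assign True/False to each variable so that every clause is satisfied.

x7 occurs only positively in the remaining clauses — set x7 = True.
Try x1 = False.
  then x2 is forced to False.
  then x4 is forced to False.
Try x3 = False.
  then x5 is forced to False.
  then x6 is forced to False.

x1=False, x2=False, x3=False, x4=False, x5=False, x6=False, x7=True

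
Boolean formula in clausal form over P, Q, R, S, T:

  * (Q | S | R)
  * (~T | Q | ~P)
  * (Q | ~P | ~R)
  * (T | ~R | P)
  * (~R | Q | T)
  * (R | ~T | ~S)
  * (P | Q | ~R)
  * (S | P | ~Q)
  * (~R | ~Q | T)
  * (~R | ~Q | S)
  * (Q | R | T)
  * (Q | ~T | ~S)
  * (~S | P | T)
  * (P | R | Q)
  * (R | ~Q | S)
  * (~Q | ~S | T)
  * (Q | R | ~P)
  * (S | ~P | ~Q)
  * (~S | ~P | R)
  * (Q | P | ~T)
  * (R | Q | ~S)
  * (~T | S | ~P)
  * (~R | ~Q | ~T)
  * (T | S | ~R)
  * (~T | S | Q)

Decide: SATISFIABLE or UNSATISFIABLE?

Q = True:
  S = True:
    propagation gives T=True, R=True; an empty clause results — contradiction.
  S = False:
    propagation gives P=True; an empty clause results — contradiction.
Q = False:
  R = True:
    propagation gives P=False; an empty clause results — contradiction.
  R = False:
    propagation gives S=True; an empty clause results — contradiction.
Every branch closes, so no satisfying assignment exists.

UNSATISFIABLE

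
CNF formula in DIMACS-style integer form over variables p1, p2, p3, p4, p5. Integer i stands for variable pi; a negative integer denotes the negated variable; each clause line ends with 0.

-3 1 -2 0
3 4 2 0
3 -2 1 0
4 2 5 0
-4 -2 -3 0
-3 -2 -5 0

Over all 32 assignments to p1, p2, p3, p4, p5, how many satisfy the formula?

15

Split on p2, then p3.
  p2=T, p3=T: remaining (p1,p4,p5) ∈ {(T,F,F)} — 1.
  p2=T, p3=F: remaining (p1,p4,p5) ∈ {(T,F,F); (T,F,T); (T,T,F); (T,T,T)} — 4.
  p2=F, p3=T: p1 free; 3 ways for (p4,p5) × 2^1 = 6.
  p2=F, p3=F: remaining (p1,p4,p5) ∈ {(F,T,F); (F,T,T); (T,T,F); (T,T,T)} — 4.
Total: 1 + 4 + 6 + 4 = 15.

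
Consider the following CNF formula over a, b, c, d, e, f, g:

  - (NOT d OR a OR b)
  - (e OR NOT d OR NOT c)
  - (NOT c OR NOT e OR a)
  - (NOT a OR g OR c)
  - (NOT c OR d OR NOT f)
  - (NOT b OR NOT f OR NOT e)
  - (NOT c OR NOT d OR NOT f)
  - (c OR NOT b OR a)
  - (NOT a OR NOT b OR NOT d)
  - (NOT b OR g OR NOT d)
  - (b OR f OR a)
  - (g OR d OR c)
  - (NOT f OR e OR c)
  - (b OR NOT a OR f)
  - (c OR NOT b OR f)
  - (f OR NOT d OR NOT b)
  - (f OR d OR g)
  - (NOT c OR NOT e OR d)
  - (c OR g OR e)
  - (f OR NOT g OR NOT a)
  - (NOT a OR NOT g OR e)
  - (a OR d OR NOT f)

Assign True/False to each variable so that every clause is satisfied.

Set a = True and propagate.
The remaining clauses are satisfied by b = False, c = False, d = True, e = True, f = True, g = True.

a=1, b=0, c=0, d=1, e=1, f=1, g=1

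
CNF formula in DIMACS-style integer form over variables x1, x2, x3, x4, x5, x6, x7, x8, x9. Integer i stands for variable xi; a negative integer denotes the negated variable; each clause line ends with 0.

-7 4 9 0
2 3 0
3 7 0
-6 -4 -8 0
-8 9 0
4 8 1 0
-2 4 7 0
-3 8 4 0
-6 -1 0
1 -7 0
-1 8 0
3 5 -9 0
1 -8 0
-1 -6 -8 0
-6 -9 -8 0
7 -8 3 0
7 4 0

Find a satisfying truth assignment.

x1=0  x2=1  x3=1  x4=1  x5=0  x6=1  x7=0  x8=0  x9=1

Set x1 = False and propagate.
  then x7 is forced to False.
  then x3 is forced to True.
  then x8 is forced to False.
  then x4 is forced to True.
x2, x5, x6, x9 are now unconstrained; take x2 = True, x5 = False, x6 = True, x9 = True.
Every clause has at least one true literal under this assignment.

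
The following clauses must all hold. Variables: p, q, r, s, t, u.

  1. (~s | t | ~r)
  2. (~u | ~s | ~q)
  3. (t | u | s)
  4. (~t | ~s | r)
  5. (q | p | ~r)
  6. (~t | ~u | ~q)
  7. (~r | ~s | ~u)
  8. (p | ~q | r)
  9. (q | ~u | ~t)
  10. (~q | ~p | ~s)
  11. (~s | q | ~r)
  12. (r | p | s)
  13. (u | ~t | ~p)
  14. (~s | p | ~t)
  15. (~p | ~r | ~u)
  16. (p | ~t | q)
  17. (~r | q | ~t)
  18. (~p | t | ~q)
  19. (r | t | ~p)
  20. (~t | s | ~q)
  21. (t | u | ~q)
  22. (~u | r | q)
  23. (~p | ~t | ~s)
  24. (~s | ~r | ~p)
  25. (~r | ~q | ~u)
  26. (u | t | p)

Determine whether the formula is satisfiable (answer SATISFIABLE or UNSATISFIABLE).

UNSATISFIABLE

t = True:
  q = True:
    propagation gives u=False, p=False, r=True, s=False; an empty clause results — contradiction.
  q = False:
    propagation gives u=False, p=False; an empty clause results — contradiction.
t = False:
  r = True:
    propagation gives s=False, u=True, p=False, q=True; an empty clause results — contradiction.
  r = False:
    propagation gives p=False, q=False, s=True, u=False; an empty clause results — contradiction.
Every branch closes, so no satisfying assignment exists.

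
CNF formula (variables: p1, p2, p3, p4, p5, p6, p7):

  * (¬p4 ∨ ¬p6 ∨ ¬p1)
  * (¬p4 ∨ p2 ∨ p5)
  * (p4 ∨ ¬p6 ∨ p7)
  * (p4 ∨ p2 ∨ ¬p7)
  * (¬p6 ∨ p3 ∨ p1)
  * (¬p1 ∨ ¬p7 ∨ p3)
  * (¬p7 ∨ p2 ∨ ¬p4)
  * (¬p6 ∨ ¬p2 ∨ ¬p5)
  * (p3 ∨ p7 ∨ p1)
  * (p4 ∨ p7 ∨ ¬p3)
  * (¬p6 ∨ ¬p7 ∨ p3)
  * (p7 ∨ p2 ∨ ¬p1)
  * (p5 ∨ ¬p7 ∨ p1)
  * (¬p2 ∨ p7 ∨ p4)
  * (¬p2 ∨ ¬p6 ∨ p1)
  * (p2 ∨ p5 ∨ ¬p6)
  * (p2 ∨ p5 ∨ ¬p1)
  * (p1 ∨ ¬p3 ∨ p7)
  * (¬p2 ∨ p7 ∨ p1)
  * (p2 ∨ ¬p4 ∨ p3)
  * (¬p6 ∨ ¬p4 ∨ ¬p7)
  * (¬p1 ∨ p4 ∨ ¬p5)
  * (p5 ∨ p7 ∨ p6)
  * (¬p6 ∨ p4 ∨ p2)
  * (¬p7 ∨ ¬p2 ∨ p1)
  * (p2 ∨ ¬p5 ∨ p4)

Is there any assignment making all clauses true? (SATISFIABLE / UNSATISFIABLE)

SATISFIABLE

Branch on p1: take p1 = True.
Branch on p2: take p2 = True.
Try p3 = True.
The remaining clauses are satisfied by p4 = True, p5 = False, p6 = False, p7 = True.
Every clause has at least one true literal under this assignment.
So p1=True, p2=True, p3=True, p4=True, p5=False, p6=False, p7=True is a satisfying assignment.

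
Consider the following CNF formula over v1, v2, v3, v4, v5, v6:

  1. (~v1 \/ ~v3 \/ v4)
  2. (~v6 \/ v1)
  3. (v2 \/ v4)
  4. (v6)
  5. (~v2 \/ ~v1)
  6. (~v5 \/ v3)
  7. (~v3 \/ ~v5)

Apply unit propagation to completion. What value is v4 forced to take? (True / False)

True

Unit clause (v6) sets v6 = True.
(v1 \/ ~v6) with v6 = True leaves only v1, so v1 = True.
From (~v2 \/ ~v1) and v1 = True: v2 = False.
(v2 \/ v4): since v2 = False, the clause reduces to (v4). v4 = True.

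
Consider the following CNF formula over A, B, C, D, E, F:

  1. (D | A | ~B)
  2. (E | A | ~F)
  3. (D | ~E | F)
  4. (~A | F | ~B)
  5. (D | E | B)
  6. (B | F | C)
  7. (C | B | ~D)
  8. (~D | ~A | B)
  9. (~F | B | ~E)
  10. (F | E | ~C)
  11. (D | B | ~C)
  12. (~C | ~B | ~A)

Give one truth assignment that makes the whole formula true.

A = True, B = True, C = False, D = True, E = False, F = True

Check each clause:
  1. (~B | A | D) — A is true.
  2. (E | A | ~F) — A is true.
  3. (~E | F | D) — ~E is true.
  4. (~A | ~B | F) — F is true.
  5. (D | B | E) — B is true.
  6. (F | B | C) — B is true.
  7. (C | B | ~D) — B is true.
  8. (~D | ~A | B) — B is true.
  9. (~F | ~E | B) — B is true.
  10. (F | ~C | E) — ~C is true.
  11. (D | B | ~C) — B is true.
  12. (~C | ~A | ~B) — ~C is true.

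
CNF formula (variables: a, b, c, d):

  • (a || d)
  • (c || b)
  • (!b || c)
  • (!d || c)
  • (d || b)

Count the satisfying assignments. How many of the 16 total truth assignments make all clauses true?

Satisfying assignments:
  a=F b=F c=T d=T
  a=F b=T c=T d=T
  a=T b=F c=T d=T
  a=T b=T c=T d=F
  a=T b=T c=T d=T
Count: 5.

5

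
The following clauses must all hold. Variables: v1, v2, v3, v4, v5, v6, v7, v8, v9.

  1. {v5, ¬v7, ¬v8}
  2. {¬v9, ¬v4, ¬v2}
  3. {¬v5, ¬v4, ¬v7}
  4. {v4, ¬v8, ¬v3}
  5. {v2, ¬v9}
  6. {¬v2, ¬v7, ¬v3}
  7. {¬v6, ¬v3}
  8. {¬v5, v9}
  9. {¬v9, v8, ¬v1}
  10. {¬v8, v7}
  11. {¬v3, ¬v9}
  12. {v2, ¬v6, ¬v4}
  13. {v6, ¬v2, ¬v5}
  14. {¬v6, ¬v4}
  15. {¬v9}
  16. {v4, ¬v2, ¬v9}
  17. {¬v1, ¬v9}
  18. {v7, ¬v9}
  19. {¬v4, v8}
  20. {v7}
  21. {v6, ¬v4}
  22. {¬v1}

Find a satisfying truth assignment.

v1=0, v2=1, v3=0, v4=0, v5=0, v6=1, v7=1, v8=0, v9=0

Check each clause:
  1. {v5, ¬v8, ¬v7} — ¬v8 is true.
  2. {¬v2, ¬v4, ¬v9} — ¬v4 is true.
  3. {¬v5, ¬v7, ¬v4} — ¬v5 is true.
  4. {¬v3, v4, ¬v8} — ¬v8 is true.
  5. {¬v9, v2} — v2 is true.
  6. {¬v7, ¬v3, ¬v2} — ¬v3 is true.
  7. {¬v6, ¬v3} — ¬v3 is true.
  8. {v9, ¬v5} — ¬v5 is true.
  9. {v8, ¬v1, ¬v9} — ¬v1 is true.
  10. {¬v8, v7} — ¬v8 is true.
  11. {¬v3, ¬v9} — ¬v3 is true.
  12. {v2, ¬v4, ¬v6} — v2 is true.
  13. {v6, ¬v5, ¬v2} — ¬v5 is true.
  14. {¬v6, ¬v4} — ¬v4 is true.
  15. {¬v9} — ¬v9 is true.
  16. {¬v2, v4, ¬v9} — ¬v9 is true.
  17. {¬v1, ¬v9} — ¬v1 is true.
  18. {v7, ¬v9} — ¬v9 is true.
  19. {v8, ¬v4} — ¬v4 is true.
  20. {v7} — v7 is true.
  21. {v6, ¬v4} — ¬v4 is true.
  22. {¬v1} — ¬v1 is true.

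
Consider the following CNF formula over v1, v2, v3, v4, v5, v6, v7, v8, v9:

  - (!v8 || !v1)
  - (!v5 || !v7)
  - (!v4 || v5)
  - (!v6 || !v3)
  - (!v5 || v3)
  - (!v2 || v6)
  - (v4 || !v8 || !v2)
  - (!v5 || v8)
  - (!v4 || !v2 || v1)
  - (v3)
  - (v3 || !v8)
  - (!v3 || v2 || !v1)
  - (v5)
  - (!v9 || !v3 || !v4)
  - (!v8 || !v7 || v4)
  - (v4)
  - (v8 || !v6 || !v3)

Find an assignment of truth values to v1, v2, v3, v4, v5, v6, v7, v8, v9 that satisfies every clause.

v1=False, v2=False, v3=True, v4=True, v5=True, v6=False, v7=False, v8=True, v9=False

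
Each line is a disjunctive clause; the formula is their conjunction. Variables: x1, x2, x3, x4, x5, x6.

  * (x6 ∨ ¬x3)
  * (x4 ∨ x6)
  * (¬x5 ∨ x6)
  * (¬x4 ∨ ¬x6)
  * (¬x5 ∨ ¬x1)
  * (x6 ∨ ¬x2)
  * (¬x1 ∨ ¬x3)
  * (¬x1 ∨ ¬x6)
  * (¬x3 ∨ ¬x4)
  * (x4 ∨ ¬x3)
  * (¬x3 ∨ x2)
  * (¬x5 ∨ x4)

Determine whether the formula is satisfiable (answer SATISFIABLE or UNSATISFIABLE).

SATISFIABLE

x1 occurs only negated in the remaining clauses — set x1 = False.
Pure literal: x3 appears only negated; assign x3 = False.
Try x2 = False.
The remaining clauses are satisfied by x4 = False, x5 = False, x6 = True.
Every clause has at least one true literal under this assignment.
So x1 = F, x2 = F, x3 = F, x4 = F, x5 = F, x6 = T is a satisfying assignment.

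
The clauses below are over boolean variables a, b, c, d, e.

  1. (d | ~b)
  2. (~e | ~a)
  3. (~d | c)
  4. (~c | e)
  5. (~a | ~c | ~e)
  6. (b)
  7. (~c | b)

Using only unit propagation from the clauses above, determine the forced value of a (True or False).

False

(b) stands alone — b = True.
In (d | ~b), ~b is now false; d must hold, so d = True.
(c | ~d): since d = True, the clause reduces to (c). c = True.
From (e | ~c) and c = True: e = True.
(~e | ~a) with e = True leaves only ~a, so a = False.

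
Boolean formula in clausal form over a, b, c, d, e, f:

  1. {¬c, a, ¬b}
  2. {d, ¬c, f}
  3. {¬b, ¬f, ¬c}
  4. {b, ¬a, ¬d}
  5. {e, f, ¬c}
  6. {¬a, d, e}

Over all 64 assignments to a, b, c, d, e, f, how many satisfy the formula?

Split on c, then a.
  c=T, a=T: remaining (b,d,e,f) ∈ {(F,F,T,T); (T,T,T,F)} — 2.
  c=T, a=F: 5 of the 16 assignments to (b,d,e,f) work.
  c=F, a=T: f free; 4 ways for (b,d,e) × 2^1 = 8.
  c=F, a=F: b, d, e, f free → 2^4 = 16.
Total: 2 + 5 + 8 + 16 = 31.

31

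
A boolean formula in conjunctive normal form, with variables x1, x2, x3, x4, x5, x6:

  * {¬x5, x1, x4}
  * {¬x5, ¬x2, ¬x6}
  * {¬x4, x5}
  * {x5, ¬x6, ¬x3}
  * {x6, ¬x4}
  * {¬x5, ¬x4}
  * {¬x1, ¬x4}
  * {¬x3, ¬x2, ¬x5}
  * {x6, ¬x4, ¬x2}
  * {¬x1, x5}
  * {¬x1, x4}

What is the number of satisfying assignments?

6

Satisfying assignments:
  x1=F x2=F x3=F x4=F x5=F x6=F
  x1=F x2=F x3=F x4=F x5=F x6=T
  x1=F x2=F x3=T x4=F x5=F x6=F
  x1=F x2=T x3=F x4=F x5=F x6=F
  x1=F x2=T x3=F x4=F x5=F x6=T
  x1=F x2=T x3=T x4=F x5=F x6=F
That's 6 in total.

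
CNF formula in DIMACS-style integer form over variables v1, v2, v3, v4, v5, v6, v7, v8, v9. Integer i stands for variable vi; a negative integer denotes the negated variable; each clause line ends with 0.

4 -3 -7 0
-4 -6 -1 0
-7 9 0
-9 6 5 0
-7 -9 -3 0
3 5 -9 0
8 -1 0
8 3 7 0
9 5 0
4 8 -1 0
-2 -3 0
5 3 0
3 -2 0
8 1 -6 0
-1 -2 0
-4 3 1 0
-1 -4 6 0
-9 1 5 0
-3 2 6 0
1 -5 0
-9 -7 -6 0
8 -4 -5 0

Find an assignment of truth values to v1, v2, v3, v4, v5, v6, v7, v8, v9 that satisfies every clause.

v1=True, v2=False, v3=True, v4=False, v5=True, v6=True, v7=False, v8=True, v9=True

Check each clause:
  1. (!v7 || !v3 || v4) — !v7 is true.
  2. (!v1 || !v6 || !v4) — !v4 is true.
  3. (!v7 || v9) — !v7 is true.
  4. (v5 || !v9 || v6) — v5 is true.
  5. (!v9 || !v3 || !v7) — !v7 is true.
  6. (v3 || v5 || !v9) — v3 is true.
  7. (v8 || !v1) — v8 is true.
  8. (v7 || v8 || v3) — v8 is true.
  9. (v9 || v5) — v9 is true.
  10. (v4 || !v1 || v8) — v8 is true.
  11. (!v3 || !v2) — !v2 is true.
  12. (v5 || v3) — v3 is true.
  13. (v3 || !v2) — v3 is true.
  14. (v8 || v1 || !v6) — v8 is true.
  15. (!v2 || !v1) — !v2 is true.
  16. (v1 || v3 || !v4) — v1 is true.
  17. (!v1 || v6 || !v4) — !v4 is true.
  18. (v5 || v1 || !v9) — v1 is true.
  19. (!v3 || v6 || v2) — v6 is true.
  20. (v1 || !v5) — v1 is true.
  21. (!v9 || !v7 || !v6) — !v7 is true.
  22. (v8 || !v4 || !v5) — v8 is true.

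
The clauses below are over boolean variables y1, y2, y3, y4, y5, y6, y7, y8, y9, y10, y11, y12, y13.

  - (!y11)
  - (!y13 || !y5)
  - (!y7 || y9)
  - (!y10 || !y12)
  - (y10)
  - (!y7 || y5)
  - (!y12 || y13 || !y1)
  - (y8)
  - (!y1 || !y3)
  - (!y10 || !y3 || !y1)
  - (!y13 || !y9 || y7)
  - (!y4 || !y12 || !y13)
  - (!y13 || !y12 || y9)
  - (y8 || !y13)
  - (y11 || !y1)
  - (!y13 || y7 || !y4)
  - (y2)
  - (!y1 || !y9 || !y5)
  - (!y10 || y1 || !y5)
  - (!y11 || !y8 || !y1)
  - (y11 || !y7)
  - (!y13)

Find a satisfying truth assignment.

y1 = F  y2 = T  y3 = T  y4 = F  y5 = F  y6 = T  y7 = F  y8 = T  y9 = T  y10 = T  y11 = F  y12 = F  y13 = F

Check each clause:
  1. (!y11) — !y11 is true.
  2. (!y5 || !y13) — !y13 is true.
  3. (y9 || !y7) — y9 is true.
  4. (!y10 || !y12) — !y12 is true.
  5. (y10) — y10 is true.
  6. (!y7 || y5) — !y7 is true.
  7. (!y1 || !y12 || y13) — !y12 is true.
  8. (y8) — y8 is true.
  9. (!y3 || !y1) — !y1 is true.
  10. (!y1 || !y3 || !y10) — !y1 is true.
  11. (y7 || !y13 || !y9) — !y13 is true.
  12. (!y13 || !y12 || !y4) — !y13 is true.
  13. (!y13 || !y12 || y9) — y9 is true.
  14. (y8 || !y13) — y8 is true.
  15. (y11 || !y1) — !y1 is true.
  16. (y7 || !y13 || !y4) — !y13 is true.
  17. (y2) — y2 is true.
  18. (!y5 || !y9 || !y1) — !y5 is true.
  19. (!y5 || !y10 || y1) — !y5 is true.
  20. (!y11 || !y1 || !y8) — !y11 is true.
  21. (y11 || !y7) — !y7 is true.
  22. (!y13) — !y13 is true.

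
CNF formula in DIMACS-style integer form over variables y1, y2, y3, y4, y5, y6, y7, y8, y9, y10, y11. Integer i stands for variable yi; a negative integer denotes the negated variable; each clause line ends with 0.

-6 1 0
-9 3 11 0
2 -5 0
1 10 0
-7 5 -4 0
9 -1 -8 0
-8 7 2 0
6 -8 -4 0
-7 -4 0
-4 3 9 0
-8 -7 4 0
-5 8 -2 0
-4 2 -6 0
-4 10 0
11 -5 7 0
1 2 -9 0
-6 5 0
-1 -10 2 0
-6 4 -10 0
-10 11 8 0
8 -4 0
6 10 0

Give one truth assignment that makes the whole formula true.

y1=0  y2=1  y3=1  y4=0  y5=1  y6=0  y7=0  y8=1  y9=0  y10=1  y11=1

y3 occurs only positively in the remaining clauses — set y3 = True.
Pure literal: y11 appears only positively; assign y11 = True.
Set y1 = False and propagate.
  then y6 is forced to False.
  then y10 is forced to True.
Branch on y2: take y2 = True.
Set y4 = False and propagate.
For the remaining variables, y5 = True, y7 = False, y8 = True, y9 = False works.
Check each clause:
  1. (~y6 | y1) — ~y6 is true.
  2. (~y9 | y11 | y3) — y11 is true.
  3. (y2 | ~y5) — y2 is true.
  4. (y10 | y1) — y10 is true.
  5. (~y7 | ~y4 | y5) — ~y7 is true.
  6. (y9 | ~y8 | ~y1) — ~y1 is true.
  7. (y2 | y7 | ~y8) — y2 is true.
  8. (y6 | ~y4 | ~y8) — ~y4 is true.
  9. (~y7 | ~y4) — ~y7 is true.
  10. (y3 | y9 | ~y4) — y3 is true.
  11. (y4 | ~y7 | ~y8) — ~y7 is true.
  12. (~y5 | ~y2 | y8) — y8 is true.
  13. (~y4 | ~y6 | y2) — y2 is true.
  14. (~y4 | y10) — y10 is true.
  15. (y11 | y7 | ~y5) — y11 is true.
  16. (y2 | ~y9 | y1) — y2 is true.
  17. (y5 | ~y6) — ~y6 is true.
  18. (~y1 | ~y10 | y2) — y2 is true.
  19. (y4 | ~y10 | ~y6) — ~y6 is true.
  20. (y11 | ~y10 | y8) — y8 is true.
  21. (y8 | ~y4) — y8 is true.
  22. (y10 | y6) — y10 is true.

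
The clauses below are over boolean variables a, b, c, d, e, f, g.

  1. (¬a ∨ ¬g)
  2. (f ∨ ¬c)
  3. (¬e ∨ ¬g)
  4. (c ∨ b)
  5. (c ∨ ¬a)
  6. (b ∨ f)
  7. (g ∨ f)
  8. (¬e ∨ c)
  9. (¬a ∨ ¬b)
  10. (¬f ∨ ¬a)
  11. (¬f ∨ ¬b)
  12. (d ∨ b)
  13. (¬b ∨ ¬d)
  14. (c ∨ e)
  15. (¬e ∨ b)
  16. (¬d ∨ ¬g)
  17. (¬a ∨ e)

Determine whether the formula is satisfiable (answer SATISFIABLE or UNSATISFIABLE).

SATISFIABLE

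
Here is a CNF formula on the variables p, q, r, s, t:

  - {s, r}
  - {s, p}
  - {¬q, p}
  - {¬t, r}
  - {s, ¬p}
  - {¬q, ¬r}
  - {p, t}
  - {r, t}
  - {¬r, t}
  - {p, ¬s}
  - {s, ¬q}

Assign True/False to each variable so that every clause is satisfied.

p=T, q=F, r=T, s=T, t=T

q occurs only negated in the remaining clauses — set q = False.
Branch on p: take p = True.
  then s is forced to True.
Set r = True and propagate.
  then t is forced to True.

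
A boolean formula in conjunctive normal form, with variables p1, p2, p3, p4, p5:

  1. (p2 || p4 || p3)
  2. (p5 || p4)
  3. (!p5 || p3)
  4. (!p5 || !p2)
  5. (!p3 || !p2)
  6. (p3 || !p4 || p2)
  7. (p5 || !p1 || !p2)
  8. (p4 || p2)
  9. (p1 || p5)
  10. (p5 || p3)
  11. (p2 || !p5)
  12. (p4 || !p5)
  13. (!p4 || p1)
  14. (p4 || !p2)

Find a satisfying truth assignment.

p1 = True  p2 = False  p3 = True  p4 = True  p5 = False

Branch on p1: take p1 = True.
Try p2 = False.
  then p4 is forced to True.
  then p3 is forced to True.
  then p5 is forced to False.
Every clause has at least one true literal under this assignment.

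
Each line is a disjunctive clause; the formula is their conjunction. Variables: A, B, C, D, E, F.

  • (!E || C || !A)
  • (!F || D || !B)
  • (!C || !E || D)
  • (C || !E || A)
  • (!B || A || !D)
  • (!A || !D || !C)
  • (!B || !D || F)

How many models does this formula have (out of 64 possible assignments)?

Split on D, then A.
  D=1, A=1: remaining (B,C,E,F) ∈ {(0,0,0,0); (0,0,0,1); (1,0,0,1)} — 3.
  D=1, A=0: F free; 3 ways for (B,C,E) × 2^1 = 6.
  D=0, A=1: C free; 3 ways for (B,E,F) × 2^1 = 6.
  D=0, A=0: C free; 3 ways for (B,E,F) × 2^1 = 6.
Total: 3 + 6 + 6 + 6 = 21.

21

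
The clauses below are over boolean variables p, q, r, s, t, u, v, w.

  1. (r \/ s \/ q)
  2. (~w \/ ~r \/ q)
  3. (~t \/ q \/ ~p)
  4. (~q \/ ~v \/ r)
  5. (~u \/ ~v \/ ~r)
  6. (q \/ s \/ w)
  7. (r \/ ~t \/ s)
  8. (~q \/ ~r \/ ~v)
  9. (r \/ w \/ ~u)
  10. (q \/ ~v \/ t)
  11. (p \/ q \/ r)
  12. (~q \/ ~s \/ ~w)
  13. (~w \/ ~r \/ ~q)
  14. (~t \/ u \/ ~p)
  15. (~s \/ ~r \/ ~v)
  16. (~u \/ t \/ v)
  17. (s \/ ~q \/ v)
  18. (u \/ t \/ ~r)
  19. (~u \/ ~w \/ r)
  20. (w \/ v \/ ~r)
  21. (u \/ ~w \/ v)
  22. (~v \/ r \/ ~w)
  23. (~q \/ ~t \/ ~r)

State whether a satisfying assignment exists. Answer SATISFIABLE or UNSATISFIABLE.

Try p = True.
Set q = False and propagate.
  then t is forced to False.
  then v is forced to False.
  then u is forced to False.
  then r is forced to False.
  then s is forced to True.
  then w is forced to False.
So p=T, q=F, r=F, s=T, t=F, u=F, v=F, w=F is a satisfying assignment.

SATISFIABLE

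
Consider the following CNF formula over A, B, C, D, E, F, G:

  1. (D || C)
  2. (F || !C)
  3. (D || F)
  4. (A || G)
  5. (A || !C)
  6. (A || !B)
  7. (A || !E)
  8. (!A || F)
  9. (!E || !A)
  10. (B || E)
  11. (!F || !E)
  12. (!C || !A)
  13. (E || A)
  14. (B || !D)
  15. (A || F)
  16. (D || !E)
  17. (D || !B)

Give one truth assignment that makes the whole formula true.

Set A = True and propagate.
  then F is forced to True.
  then E is forced to False.
  then B is forced to True.
  then C is forced to False.
  then D is forced to True.
G is now unconstrained; take G = False.
Every clause has at least one true literal under this assignment.

A=T, B=T, C=F, D=T, E=F, F=T, G=F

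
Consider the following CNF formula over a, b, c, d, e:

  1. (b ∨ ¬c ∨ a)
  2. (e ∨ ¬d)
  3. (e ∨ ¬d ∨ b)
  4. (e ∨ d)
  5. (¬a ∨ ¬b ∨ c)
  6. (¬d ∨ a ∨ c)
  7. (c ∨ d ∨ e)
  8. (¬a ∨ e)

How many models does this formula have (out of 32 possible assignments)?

Split on d, then e.
  d=1, e=1: remaining (a,b,c) ∈ {(0,1,1); (1,0,0); (1,0,1); (1,1,1)} — 4.
  d=1, e=0: a clause becomes empty — 0.
  d=0, e=1: 6 of the 8 assignments to (a,b,c) work.
  d=0, e=0: a clause becomes empty — 0.
Total: 4 + 0 + 6 + 0 = 10.

10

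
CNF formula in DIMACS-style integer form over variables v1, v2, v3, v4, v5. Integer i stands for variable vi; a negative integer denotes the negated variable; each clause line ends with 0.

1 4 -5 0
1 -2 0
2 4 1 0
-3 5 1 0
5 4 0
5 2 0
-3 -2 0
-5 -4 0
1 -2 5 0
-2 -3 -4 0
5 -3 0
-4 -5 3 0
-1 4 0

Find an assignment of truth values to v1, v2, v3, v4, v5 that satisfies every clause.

Try v1 = True.
  then v4 is forced to True.
  then v5 is forced to False.
  then v2 is forced to True.
  then v3 is forced to False.

v1 = T, v2 = T, v3 = F, v4 = T, v5 = F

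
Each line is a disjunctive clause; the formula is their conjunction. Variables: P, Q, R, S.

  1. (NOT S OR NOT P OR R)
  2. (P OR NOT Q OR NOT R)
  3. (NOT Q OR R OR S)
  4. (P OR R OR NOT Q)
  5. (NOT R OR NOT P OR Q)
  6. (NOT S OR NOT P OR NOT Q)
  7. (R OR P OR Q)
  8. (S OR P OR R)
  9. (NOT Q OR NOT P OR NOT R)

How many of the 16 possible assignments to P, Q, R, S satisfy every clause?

Satisfying assignments:
  P=F Q=F R=T S=F
  P=F Q=F R=T S=T
  P=T Q=F R=F S=F
Count: 3.

3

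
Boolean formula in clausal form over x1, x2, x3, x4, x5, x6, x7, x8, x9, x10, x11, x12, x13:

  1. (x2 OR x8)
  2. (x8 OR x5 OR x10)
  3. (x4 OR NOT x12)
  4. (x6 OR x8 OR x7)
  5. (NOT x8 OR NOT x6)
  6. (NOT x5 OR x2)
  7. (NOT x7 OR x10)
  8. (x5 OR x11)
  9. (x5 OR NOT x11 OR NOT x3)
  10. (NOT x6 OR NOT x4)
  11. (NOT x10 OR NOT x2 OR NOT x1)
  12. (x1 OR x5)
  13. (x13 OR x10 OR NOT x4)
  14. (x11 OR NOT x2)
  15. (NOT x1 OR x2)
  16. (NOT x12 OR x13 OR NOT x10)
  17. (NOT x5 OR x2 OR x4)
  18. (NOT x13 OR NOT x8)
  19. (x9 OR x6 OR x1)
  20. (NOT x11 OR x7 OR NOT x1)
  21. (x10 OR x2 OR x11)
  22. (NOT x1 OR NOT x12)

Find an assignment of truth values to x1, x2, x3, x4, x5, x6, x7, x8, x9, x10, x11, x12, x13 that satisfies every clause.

x1=False  x2=True  x3=False  x4=True  x5=True  x6=False  x7=True  x8=True  x9=True  x10=True  x11=True  x12=False  x13=False

Check each clause:
  1. (x8 OR x2) — x8 is true.
  2. (x5 OR x10 OR x8) — x8 is true.
  3. (NOT x12 OR x4) — NOT x12 is true.
  4. (x8 OR x7 OR x6) — x8 is true.
  5. (NOT x8 OR NOT x6) — NOT x6 is true.
  6. (x2 OR NOT x5) — x2 is true.
  7. (x10 OR NOT x7) — x10 is true.
  8. (x5 OR x11) — x11 is true.
  9. (NOT x3 OR x5 OR NOT x11) — x5 is true.
  10. (NOT x4 OR NOT x6) — NOT x6 is true.
  11. (NOT x1 OR NOT x2 OR NOT x10) — NOT x1 is true.
  12. (x1 OR x5) — x5 is true.
  13. (x10 OR x13 OR NOT x4) — x10 is true.
  14. (NOT x2 OR x11) — x11 is true.
  15. (x2 OR NOT x1) — x2 is true.
  16. (NOT x12 OR x13 OR NOT x10) — NOT x12 is true.
  17. (x2 OR x4 OR NOT x5) — x2 is true.
  18. (NOT x13 OR NOT x8) — NOT x13 is true.
  19. (x6 OR x1 OR x9) — x9 is true.
  20. (NOT x1 OR NOT x11 OR x7) — NOT x1 is true.
  21. (x10 OR x11 OR x2) — x2 is true.
  22. (NOT x1 OR NOT x12) — NOT x12 is true.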